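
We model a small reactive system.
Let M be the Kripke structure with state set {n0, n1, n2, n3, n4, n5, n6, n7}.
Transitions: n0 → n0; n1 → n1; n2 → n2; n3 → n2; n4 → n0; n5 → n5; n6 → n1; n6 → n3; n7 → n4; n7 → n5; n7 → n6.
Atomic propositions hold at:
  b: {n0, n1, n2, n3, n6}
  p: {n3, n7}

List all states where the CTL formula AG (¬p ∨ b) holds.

{n0, n1, n2, n3, n4, n5, n6}

Sat(¬p) = {n0, n1, n2, n4, n5, n6}
Sat(¬p ∨ b) = {n0, n1, n2, n3, n4, n5, n6}
AG (¬p ∨ b): greatest fixpoint, start Z0 = {n0, n1, n2, n3, n4, n5, n6}, keep only states in Sat with every successor in Z. Already a fixed point.
Sat(AG (¬p ∨ b)) = {n0, n1, n2, n3, n4, n5, n6}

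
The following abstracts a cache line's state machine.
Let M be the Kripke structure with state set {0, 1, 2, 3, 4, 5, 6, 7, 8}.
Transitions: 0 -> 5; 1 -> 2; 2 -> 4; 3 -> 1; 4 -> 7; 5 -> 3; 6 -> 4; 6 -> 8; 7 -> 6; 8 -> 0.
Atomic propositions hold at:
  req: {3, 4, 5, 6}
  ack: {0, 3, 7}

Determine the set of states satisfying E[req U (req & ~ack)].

Sat(~ack) = {1, 2, 4, 5, 6, 8}
Sat(req & ~ack) = {4, 5, 6}
E[req U (req & ~ack)]: least fixpoint, start Z0 = Sat((req & ~ack)) = {4, 5, 6}, add states in Sat(req) with some successor in Z. Already a fixed point.
Sat(E[req U (req & ~ack)]) = {4, 5, 6}

{4, 5, 6}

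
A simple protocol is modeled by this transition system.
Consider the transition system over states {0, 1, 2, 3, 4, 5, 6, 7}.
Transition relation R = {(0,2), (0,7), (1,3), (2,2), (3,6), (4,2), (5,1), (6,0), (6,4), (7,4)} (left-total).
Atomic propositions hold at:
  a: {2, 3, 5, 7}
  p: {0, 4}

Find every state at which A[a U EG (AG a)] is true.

AG a: greatest fixpoint, start Z0 = {2, 3, 5, 7}, keep only states in Sat with every successor in Z. Z1 = {2}; fixed.
Sat(AG a) = {2}
EG (AG a): greatest fixpoint, start Z0 = {2}, keep only states in Sat with some successor in Z. Already a fixed point.
Sat(EG (AG a)) = {2}
A[a U EG (AG a)]: least fixpoint, start Z0 = Sat(EG (AG a)) = {2}, add states in Sat(a) with every successor in Z. Already a fixed point.
Sat(A[a U EG (AG a)]) = {2}

{2}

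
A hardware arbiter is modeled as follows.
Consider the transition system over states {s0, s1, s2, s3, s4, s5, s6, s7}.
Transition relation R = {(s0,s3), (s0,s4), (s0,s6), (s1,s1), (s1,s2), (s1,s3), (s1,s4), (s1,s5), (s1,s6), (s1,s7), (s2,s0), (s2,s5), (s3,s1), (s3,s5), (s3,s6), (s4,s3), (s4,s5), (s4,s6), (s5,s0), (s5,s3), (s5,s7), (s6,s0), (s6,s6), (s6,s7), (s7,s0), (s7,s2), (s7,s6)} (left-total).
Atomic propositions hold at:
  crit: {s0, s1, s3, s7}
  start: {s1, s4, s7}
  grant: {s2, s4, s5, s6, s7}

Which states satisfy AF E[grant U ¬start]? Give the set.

{s0, s2, s3, s4, s5, s6, s7}

Sat(¬start) = {s0, s2, s3, s5, s6}
E[grant U ¬start]: least fixpoint, start Z0 = Sat(¬start) = {s0, s2, s3, s5, s6}, add states in Sat(grant) with some successor in Z. Z1 = {s0, s2, s3, s4, s5, s6, s7}; fixed.
Sat(E[grant U ¬start]) = {s0, s2, s3, s4, s5, s6, s7}
AF E[grant U ¬start]: least fixpoint, start Z0 = {s0, s2, s3, s4, s5, s6, s7}, add states with every successor in Z. Already a fixed point.
Sat(AF E[grant U ¬start]) = {s0, s2, s3, s4, s5, s6, s7}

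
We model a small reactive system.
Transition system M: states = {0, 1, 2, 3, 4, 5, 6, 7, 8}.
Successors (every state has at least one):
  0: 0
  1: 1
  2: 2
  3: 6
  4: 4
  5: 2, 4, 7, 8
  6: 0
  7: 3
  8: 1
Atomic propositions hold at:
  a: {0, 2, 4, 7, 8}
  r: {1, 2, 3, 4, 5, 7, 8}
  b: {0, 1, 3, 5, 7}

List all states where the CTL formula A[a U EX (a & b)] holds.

{0, 5, 6}

Sat(a & b) = {0, 7}
Sat(EX (a & b)) = {s : some successor in {0, 7}} = {0, 5, 6}
A[a U EX (a & b)]: least fixpoint, start Z0 = Sat(EX (a & b)) = {0, 5, 6}, add states in Sat(a) with every successor in Z. Already a fixed point.
Sat(A[a U EX (a & b)]) = {0, 5, 6}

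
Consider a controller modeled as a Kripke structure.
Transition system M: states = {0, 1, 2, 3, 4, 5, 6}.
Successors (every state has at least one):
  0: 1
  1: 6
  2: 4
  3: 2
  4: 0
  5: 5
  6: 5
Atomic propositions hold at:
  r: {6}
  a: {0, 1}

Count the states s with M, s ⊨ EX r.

Sat(EX r) = {s : some successor in {6}} = {1}
|Sat(EX r)| = |{1}| = 1.

1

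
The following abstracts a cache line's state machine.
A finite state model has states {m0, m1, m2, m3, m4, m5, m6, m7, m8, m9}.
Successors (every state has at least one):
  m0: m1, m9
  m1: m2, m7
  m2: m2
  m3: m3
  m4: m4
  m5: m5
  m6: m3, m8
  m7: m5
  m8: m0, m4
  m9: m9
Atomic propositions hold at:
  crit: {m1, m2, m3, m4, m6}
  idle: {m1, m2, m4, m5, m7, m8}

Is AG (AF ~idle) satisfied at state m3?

Sat(~idle) = {m0, m3, m6, m9}
AF ~idle: least fixpoint, start Z0 = {m0, m3, m6, m9}, add states with every successor in Z. Already a fixed point.
Sat(AF ~idle) = {m0, m3, m6, m9}
AG (AF ~idle): greatest fixpoint, start Z0 = {m0, m3, m6, m9}, keep only states in Sat with every successor in Z. Z1 = {m3, m9}; fixed.
Sat(AG (AF ~idle)) = {m3, m9}
m3 ∈ Sat(AG (AF ~idle)) = {m3, m9}, so the formula holds at m3.

Yes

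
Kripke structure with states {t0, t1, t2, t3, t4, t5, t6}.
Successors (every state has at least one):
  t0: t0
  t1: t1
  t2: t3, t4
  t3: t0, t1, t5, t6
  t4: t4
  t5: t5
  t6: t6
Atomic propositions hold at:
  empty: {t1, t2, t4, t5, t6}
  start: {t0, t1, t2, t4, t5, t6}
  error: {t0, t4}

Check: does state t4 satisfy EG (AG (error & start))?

Sat(error & start) = {t0, t4}
AG (error & start): greatest fixpoint, start Z0 = {t0, t4}, keep only states in Sat with every successor in Z. Already a fixed point.
Sat(AG (error & start)) = {t0, t4}
EG (AG (error & start)): greatest fixpoint, start Z0 = {t0, t4}, keep only states in Sat with some successor in Z. Already a fixed point.
Sat(EG (AG (error & start))) = {t0, t4}
t4 ∈ Sat(EG (AG (error & start))) = {t0, t4}, so the formula holds at t4.

Yes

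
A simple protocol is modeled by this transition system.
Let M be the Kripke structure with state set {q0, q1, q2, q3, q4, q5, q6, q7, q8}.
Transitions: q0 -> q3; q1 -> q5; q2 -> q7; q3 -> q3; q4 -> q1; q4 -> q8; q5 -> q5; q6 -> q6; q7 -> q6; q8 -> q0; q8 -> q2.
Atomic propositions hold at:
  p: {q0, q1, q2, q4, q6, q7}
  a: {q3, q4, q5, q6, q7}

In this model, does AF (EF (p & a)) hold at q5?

No

Sat(p & a) = {q4, q6, q7}
EF (p & a): least fixpoint, start Z0 = {q4, q6, q7}, add states with some successor in Z. Z1 = {q2, q4, q6, q7}; Z2 = {q2, q4, q6, q7, q8}; fixed.
Sat(EF (p & a)) = {q2, q4, q6, q7, q8}
AF (EF (p & a)): least fixpoint, start Z0 = {q2, q4, q6, q7, q8}, add states with every successor in Z. Already a fixed point.
Sat(AF (EF (p & a))) = {q2, q4, q6, q7, q8}
q5 ∉ Sat(AF (EF (p & a))) = {q2, q4, q6, q7, q8}, so the formula does not hold at q5.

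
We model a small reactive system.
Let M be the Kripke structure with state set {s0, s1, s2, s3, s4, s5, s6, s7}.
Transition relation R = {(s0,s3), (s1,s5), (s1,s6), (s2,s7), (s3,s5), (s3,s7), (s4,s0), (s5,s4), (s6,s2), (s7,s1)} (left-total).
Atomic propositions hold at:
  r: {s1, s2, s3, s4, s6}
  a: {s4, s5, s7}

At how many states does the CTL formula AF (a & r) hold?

2

Sat(a & r) = {s4}
AF (a & r): least fixpoint, start Z0 = {s4}, add states with every successor in Z. Z1 = {s4, s5}; fixed.
Sat(AF (a & r)) = {s4, s5}
|Sat(AF (a & r))| = |{s4, s5}| = 2.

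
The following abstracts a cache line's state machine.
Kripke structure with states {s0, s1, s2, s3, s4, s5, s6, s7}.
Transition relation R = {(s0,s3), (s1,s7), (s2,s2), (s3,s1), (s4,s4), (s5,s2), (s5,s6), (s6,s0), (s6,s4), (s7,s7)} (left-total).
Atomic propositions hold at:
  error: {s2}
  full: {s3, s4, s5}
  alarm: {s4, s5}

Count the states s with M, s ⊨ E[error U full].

3

E[error U full]: least fixpoint, start Z0 = Sat(full) = {s3, s4, s5}, add states in Sat(error) with some successor in Z. Already a fixed point.
Sat(E[error U full]) = {s3, s4, s5}
|Sat(E[error U full])| = |{s3, s4, s5}| = 3.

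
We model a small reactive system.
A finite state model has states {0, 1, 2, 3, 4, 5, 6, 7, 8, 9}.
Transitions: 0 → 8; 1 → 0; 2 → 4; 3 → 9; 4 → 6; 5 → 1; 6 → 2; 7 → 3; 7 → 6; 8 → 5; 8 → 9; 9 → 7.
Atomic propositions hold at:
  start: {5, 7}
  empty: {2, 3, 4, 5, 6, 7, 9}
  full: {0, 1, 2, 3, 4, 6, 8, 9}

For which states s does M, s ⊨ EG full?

EG full: greatest fixpoint, start Z0 = {0, 1, 2, 3, 4, 6, 8, 9}, keep only states in Sat with some successor in Z. Z1 = {0, 1, 2, 3, 4, 6, 8}; Z2 = {0, 1, 2, 4, 6}; Z3 = {1, 2, 4, 6}; Z4 = {2, 4, 6}; fixed.
Sat(EG full) = {2, 4, 6}

{2, 4, 6}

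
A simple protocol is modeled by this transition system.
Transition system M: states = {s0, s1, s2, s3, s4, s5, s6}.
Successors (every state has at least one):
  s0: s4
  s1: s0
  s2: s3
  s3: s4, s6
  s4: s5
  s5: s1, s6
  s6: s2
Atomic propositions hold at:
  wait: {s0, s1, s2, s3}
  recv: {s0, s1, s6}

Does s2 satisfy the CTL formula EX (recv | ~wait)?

No

Sat(~wait) = {s4, s5, s6}
Sat(recv | ~wait) = {s0, s1, s4, s5, s6}
Sat(EX (recv | ~wait)) = {s : some successor in {s0, s1, s4, s5, s6}} = {s0, s1, s3, s4, s5}
s2 ∉ Sat(EX (recv | ~wait)) = {s0, s1, s3, s4, s5}, so the formula does not hold at s2.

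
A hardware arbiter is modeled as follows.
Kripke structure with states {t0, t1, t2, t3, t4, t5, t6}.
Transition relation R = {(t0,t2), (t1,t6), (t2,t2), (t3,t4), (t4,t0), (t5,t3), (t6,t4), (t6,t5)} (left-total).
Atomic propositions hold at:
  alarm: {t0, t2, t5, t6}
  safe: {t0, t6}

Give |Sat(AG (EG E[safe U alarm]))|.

2

E[safe U alarm]: least fixpoint, start Z0 = Sat(alarm) = {t0, t2, t5, t6}, add states in Sat(safe) with some successor in Z. Already a fixed point.
Sat(E[safe U alarm]) = {t0, t2, t5, t6}
EG E[safe U alarm]: greatest fixpoint, start Z0 = {t0, t2, t5, t6}, keep only states in Sat with some successor in Z. Z1 = {t0, t2, t6}; Z2 = {t0, t2}; fixed.
Sat(EG E[safe U alarm]) = {t0, t2}
AG (EG E[safe U alarm]): greatest fixpoint, start Z0 = {t0, t2}, keep only states in Sat with every successor in Z. Already a fixed point.
Sat(AG (EG E[safe U alarm])) = {t0, t2}
|Sat(AG (EG E[safe U alarm]))| = |{t0, t2}| = 2.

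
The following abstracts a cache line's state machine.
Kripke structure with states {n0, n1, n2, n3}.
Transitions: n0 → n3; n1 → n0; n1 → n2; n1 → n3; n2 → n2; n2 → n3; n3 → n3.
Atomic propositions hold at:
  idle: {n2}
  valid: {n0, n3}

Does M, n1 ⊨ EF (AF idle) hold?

Yes

AF idle: least fixpoint, start Z0 = {n2}, add states with every successor in Z. Already a fixed point.
Sat(AF idle) = {n2}
EF (AF idle): least fixpoint, start Z0 = {n2}, add states with some successor in Z. Z1 = {n1, n2}; fixed.
Sat(EF (AF idle)) = {n1, n2}
n1 ∈ Sat(EF (AF idle)) = {n1, n2}, so the formula holds at n1.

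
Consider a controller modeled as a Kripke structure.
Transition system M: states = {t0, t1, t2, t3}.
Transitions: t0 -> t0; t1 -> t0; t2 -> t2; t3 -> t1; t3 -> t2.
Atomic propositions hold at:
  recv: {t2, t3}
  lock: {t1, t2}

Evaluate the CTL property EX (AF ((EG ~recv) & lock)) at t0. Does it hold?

Sat(~recv) = {t0, t1}
EG ~recv: greatest fixpoint, start Z0 = {t0, t1}, keep only states in Sat with some successor in Z. Already a fixed point.
Sat(EG ~recv) = {t0, t1}
Sat((EG ~recv) & lock) = {t1}
AF ((EG ~recv) & lock): least fixpoint, start Z0 = {t1}, add states with every successor in Z. Already a fixed point.
Sat(AF ((EG ~recv) & lock)) = {t1}
Sat(EX (AF ((EG ~recv) & lock))) = {s : some successor in {t1}} = {t3}
t0 ∉ Sat(EX (AF ((EG ~recv) & lock))) = {t3}, so the formula does not hold at t0.

No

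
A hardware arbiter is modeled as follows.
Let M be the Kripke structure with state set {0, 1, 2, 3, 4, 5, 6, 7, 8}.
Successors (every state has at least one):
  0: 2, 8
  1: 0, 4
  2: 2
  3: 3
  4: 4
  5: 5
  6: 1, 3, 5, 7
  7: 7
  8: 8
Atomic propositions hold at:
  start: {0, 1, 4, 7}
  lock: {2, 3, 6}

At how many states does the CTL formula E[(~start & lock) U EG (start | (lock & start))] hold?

Sat(~start) = {2, 3, 5, 6, 8}
Sat(~start & lock) = {2, 3, 6}
Sat(lock & start) = ∅
Sat(start | (lock & start)) = {0, 1, 4, 7}
EG (start | (lock & start)): greatest fixpoint, start Z0 = {0, 1, 4, 7}, keep only states in Sat with some successor in Z. Z1 = {1, 4, 7}; fixed.
Sat(EG (start | (lock & start))) = {1, 4, 7}
E[(~start & lock) U EG (start | (lock & start))]: least fixpoint, start Z0 = Sat(EG (start | (lock & start))) = {1, 4, 7}, add states in Sat(~start & lock) with some successor in Z. Z1 = {1, 4, 6, 7}; fixed.
Sat(E[(~start & lock) U EG (start | (lock & start))]) = {1, 4, 6, 7}
|Sat(E[(~start & lock) U EG (start | (lock & start))])| = |{1, 4, 6, 7}| = 4.

4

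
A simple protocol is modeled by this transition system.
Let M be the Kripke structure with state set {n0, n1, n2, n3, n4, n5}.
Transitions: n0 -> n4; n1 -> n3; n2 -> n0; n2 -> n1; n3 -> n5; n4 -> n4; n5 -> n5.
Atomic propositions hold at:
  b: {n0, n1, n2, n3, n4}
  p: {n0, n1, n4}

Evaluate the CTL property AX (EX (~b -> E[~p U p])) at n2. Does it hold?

Sat(~b) = {n5}
Sat(~p) = {n2, n3, n5}
E[~p U p]: least fixpoint, start Z0 = Sat(p) = {n0, n1, n4}, add states in Sat(~p) with some successor in Z. Z1 = {n0, n1, n2, n4}; fixed.
Sat(E[~p U p]) = {n0, n1, n2, n4}
Sat(~b -> E[~p U p]) = {n0, n1, n2, n3, n4}
Sat(EX (~b -> E[~p U p])) = {s : some successor in {n0, n1, n2, n3, n4}} = {n0, n1, n2, n4}
Sat(AX (EX (~b -> E[~p U p]))) = {s : every successor in {n0, n1, n2, n4}} = {n0, n2, n4}
n2 ∈ Sat(AX (EX (~b -> E[~p U p]))) = {n0, n2, n4}, so the formula holds at n2.

Yes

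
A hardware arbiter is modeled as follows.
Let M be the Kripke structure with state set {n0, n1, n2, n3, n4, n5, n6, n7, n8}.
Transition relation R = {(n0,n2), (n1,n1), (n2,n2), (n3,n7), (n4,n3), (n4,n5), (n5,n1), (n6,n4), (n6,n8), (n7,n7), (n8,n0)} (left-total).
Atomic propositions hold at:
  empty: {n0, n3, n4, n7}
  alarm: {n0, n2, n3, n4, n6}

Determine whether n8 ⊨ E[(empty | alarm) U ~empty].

Yes

Sat(empty | alarm) = {n0, n2, n3, n4, n6, n7}
Sat(~empty) = {n1, n2, n5, n6, n8}
E[(empty | alarm) U ~empty]: least fixpoint, start Z0 = Sat(~empty) = {n1, n2, n5, n6, n8}, add states in Sat(empty | alarm) with some successor in Z. Z1 = {n0, n1, n2, n4, n5, n6, n8}; fixed.
Sat(E[(empty | alarm) U ~empty]) = {n0, n1, n2, n4, n5, n6, n8}
n8 ∈ Sat(E[(empty | alarm) U ~empty]) = {n0, n1, n2, n4, n5, n6, n8}, so the formula holds at n8.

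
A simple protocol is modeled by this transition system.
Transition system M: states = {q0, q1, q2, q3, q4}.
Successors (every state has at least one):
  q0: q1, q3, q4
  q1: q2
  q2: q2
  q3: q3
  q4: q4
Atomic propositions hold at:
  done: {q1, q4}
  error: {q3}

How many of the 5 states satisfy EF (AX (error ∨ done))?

3

Sat(error ∨ done) = {q1, q3, q4}
Sat(AX (error ∨ done)) = {s : every successor in {q1, q3, q4}} = {q0, q3, q4}
EF (AX (error ∨ done)): least fixpoint, start Z0 = {q0, q3, q4}, add states with some successor in Z. Already a fixed point.
Sat(EF (AX (error ∨ done))) = {q0, q3, q4}
|Sat(EF (AX (error ∨ done)))| = |{q0, q3, q4}| = 3.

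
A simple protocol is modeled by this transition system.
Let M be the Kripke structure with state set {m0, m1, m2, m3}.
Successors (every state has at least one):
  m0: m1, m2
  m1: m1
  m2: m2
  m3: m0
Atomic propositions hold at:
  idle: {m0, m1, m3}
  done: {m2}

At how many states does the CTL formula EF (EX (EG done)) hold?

EG done: greatest fixpoint, start Z0 = {m2}, keep only states in Sat with some successor in Z. Already a fixed point.
Sat(EG done) = {m2}
Sat(EX (EG done)) = {s : some successor in {m2}} = {m0, m2}
EF (EX (EG done)): least fixpoint, start Z0 = {m0, m2}, add states with some successor in Z. Z1 = {m0, m2, m3}; fixed.
Sat(EF (EX (EG done))) = {m0, m2, m3}
|Sat(EF (EX (EG done)))| = |{m0, m2, m3}| = 3.

3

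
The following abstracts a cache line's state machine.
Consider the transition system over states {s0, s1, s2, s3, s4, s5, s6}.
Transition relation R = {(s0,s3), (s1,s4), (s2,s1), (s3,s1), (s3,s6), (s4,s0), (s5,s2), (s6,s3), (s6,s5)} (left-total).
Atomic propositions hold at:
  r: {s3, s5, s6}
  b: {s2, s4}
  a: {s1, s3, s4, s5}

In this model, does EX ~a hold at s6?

No

Sat(~a) = {s0, s2, s6}
Sat(EX ~a) = {s : some successor in {s0, s2, s6}} = {s3, s4, s5}
s6 ∉ Sat(EX ~a) = {s3, s4, s5}, so the formula does not hold at s6.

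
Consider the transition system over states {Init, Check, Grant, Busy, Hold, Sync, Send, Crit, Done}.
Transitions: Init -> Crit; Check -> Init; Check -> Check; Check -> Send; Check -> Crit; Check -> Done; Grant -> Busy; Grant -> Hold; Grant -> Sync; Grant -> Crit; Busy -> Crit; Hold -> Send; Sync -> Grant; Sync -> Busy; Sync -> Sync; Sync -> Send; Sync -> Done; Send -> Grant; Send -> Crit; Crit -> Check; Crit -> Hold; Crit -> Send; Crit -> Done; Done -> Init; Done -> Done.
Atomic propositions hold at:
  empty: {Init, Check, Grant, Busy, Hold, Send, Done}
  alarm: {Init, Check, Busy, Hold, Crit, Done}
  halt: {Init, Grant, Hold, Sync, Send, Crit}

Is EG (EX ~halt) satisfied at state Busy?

Sat(~halt) = {Check, Busy, Done}
Sat(EX ~halt) = {s : some successor in {Check, Busy, Done}} = {Check, Grant, Sync, Crit, Done}
EG (EX ~halt): greatest fixpoint, start Z0 = {Check, Grant, Sync, Crit, Done}, keep only states in Sat with some successor in Z. Already a fixed point.
Sat(EG (EX ~halt)) = {Check, Grant, Sync, Crit, Done}
Busy ∉ Sat(EG (EX ~halt)) = {Check, Grant, Sync, Crit, Done}, so the formula does not hold at Busy.

No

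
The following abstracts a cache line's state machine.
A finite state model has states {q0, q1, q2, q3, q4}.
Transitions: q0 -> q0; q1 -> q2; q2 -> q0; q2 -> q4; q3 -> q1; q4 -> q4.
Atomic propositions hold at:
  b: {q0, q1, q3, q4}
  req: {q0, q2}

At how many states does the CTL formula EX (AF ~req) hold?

3

Sat(~req) = {q1, q3, q4}
AF ~req: least fixpoint, start Z0 = {q1, q3, q4}, add states with every successor in Z. Already a fixed point.
Sat(AF ~req) = {q1, q3, q4}
Sat(EX (AF ~req)) = {s : some successor in {q1, q3, q4}} = {q2, q3, q4}
|Sat(EX (AF ~req))| = |{q2, q3, q4}| = 3.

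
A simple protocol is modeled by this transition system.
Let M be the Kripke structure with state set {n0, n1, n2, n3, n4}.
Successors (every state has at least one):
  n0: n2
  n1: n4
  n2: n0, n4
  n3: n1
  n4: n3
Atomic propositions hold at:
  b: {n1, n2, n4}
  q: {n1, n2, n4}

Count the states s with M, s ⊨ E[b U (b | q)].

Sat(b | q) = {n1, n2, n4}
E[b U (b | q)]: least fixpoint, start Z0 = Sat((b | q)) = {n1, n2, n4}, add states in Sat(b) with some successor in Z. Already a fixed point.
Sat(E[b U (b | q)]) = {n1, n2, n4}
|Sat(E[b U (b | q)])| = |{n1, n2, n4}| = 3.

3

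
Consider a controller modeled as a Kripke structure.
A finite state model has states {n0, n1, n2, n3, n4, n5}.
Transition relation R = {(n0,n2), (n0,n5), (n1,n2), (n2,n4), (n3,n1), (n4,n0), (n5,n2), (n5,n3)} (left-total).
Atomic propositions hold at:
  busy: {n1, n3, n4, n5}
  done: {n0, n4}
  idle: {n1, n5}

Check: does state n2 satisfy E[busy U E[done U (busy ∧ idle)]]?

No

Sat(busy ∧ idle) = {n1, n5}
E[done U (busy ∧ idle)]: least fixpoint, start Z0 = Sat((busy ∧ idle)) = {n1, n5}, add states in Sat(done) with some successor in Z. Z1 = {n0, n1, n5}; Z2 = {n0, n1, n4, n5}; fixed.
Sat(E[done U (busy ∧ idle)]) = {n0, n1, n4, n5}
E[busy U E[done U (busy ∧ idle)]]: least fixpoint, start Z0 = Sat(E[done U (busy ∧ idle)]) = {n0, n1, n4, n5}, add states in Sat(busy) with some successor in Z. Z1 = {n0, n1, n3, n4, n5}; fixed.
Sat(E[busy U E[done U (busy ∧ idle)]]) = {n0, n1, n3, n4, n5}
n2 ∉ Sat(E[busy U E[done U (busy ∧ idle)]]) = {n0, n1, n3, n4, n5}, so the formula does not hold at n2.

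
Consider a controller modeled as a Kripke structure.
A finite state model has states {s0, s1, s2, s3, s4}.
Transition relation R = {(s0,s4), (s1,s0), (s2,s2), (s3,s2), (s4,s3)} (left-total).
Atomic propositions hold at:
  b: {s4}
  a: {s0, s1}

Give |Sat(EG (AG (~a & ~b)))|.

2

Sat(~a) = {s2, s3, s4}
Sat(~b) = {s0, s1, s2, s3}
Sat(~a & ~b) = {s2, s3}
AG (~a & ~b): greatest fixpoint, start Z0 = {s2, s3}, keep only states in Sat with every successor in Z. Already a fixed point.
Sat(AG (~a & ~b)) = {s2, s3}
EG (AG (~a & ~b)): greatest fixpoint, start Z0 = {s2, s3}, keep only states in Sat with some successor in Z. Already a fixed point.
Sat(EG (AG (~a & ~b))) = {s2, s3}
|Sat(EG (AG (~a & ~b)))| = |{s2, s3}| = 2.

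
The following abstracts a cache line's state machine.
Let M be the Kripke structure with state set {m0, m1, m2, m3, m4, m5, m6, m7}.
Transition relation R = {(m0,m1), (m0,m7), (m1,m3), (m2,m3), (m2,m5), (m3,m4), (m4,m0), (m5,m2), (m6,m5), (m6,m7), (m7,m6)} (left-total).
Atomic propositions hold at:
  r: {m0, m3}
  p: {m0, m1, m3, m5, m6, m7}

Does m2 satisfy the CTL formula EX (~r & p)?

Yes

Sat(~r) = {m1, m2, m4, m5, m6, m7}
Sat(~r & p) = {m1, m5, m6, m7}
Sat(EX (~r & p)) = {s : some successor in {m1, m5, m6, m7}} = {m0, m2, m6, m7}
m2 ∈ Sat(EX (~r & p)) = {m0, m2, m6, m7}, so the formula holds at m2.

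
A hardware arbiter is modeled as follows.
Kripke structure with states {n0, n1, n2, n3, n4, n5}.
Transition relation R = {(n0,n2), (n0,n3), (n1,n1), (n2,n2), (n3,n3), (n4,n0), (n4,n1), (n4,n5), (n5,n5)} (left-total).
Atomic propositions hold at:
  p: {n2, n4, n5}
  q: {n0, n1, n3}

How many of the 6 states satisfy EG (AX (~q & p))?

2

Sat(~q) = {n2, n4, n5}
Sat(~q & p) = {n2, n4, n5}
Sat(AX (~q & p)) = {s : every successor in {n2, n4, n5}} = {n2, n5}
EG (AX (~q & p)): greatest fixpoint, start Z0 = {n2, n5}, keep only states in Sat with some successor in Z. Already a fixed point.
Sat(EG (AX (~q & p))) = {n2, n5}
|Sat(EG (AX (~q & p)))| = |{n2, n5}| = 2.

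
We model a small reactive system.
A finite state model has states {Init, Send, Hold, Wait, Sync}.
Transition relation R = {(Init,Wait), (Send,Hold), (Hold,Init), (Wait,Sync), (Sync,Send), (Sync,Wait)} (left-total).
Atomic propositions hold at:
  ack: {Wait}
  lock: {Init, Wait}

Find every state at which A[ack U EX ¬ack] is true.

{Send, Hold, Wait, Sync}

Sat(¬ack) = {Init, Send, Hold, Sync}
Sat(EX ¬ack) = {s : some successor in {Init, Send, Hold, Sync}} = {Send, Hold, Wait, Sync}
A[ack U EX ¬ack]: least fixpoint, start Z0 = Sat(EX ¬ack) = {Send, Hold, Wait, Sync}, add states in Sat(ack) with every successor in Z. Already a fixed point.
Sat(A[ack U EX ¬ack]) = {Send, Hold, Wait, Sync}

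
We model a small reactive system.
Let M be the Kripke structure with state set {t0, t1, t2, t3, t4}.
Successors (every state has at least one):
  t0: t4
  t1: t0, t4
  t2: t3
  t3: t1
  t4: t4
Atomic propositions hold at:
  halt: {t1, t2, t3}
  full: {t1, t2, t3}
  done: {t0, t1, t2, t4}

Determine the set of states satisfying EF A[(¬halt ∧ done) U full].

{t1, t2, t3}

Sat(¬halt) = {t0, t4}
Sat(¬halt ∧ done) = {t0, t4}
A[(¬halt ∧ done) U full]: least fixpoint, start Z0 = Sat(full) = {t1, t2, t3}, add states in Sat(¬halt ∧ done) with every successor in Z. Already a fixed point.
Sat(A[(¬halt ∧ done) U full]) = {t1, t2, t3}
EF A[(¬halt ∧ done) U full]: least fixpoint, start Z0 = {t1, t2, t3}, add states with some successor in Z. Already a fixed point.
Sat(EF A[(¬halt ∧ done) U full]) = {t1, t2, t3}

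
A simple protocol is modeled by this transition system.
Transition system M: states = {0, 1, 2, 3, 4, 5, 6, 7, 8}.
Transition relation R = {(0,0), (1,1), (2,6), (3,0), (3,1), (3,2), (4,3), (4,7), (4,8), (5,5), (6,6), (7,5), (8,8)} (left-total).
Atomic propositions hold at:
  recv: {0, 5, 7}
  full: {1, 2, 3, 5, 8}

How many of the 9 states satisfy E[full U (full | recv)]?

Sat(full | recv) = {0, 1, 2, 3, 5, 7, 8}
E[full U (full | recv)]: least fixpoint, start Z0 = Sat((full | recv)) = {0, 1, 2, 3, 5, 7, 8}, add states in Sat(full) with some successor in Z. Already a fixed point.
Sat(E[full U (full | recv)]) = {0, 1, 2, 3, 5, 7, 8}
|Sat(E[full U (full | recv)])| = |{0, 1, 2, 3, 5, 7, 8}| = 7.

7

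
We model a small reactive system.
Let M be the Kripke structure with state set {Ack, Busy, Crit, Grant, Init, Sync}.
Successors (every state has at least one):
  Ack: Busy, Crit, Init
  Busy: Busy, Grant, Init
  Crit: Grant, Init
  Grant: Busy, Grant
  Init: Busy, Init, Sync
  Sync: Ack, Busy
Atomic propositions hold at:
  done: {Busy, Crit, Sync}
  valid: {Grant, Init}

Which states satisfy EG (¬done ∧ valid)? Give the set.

{Grant, Init}

Sat(¬done) = {Ack, Grant, Init}
Sat(¬done ∧ valid) = {Grant, Init}
EG (¬done ∧ valid): greatest fixpoint, start Z0 = {Grant, Init}, keep only states in Sat with some successor in Z. Already a fixed point.
Sat(EG (¬done ∧ valid)) = {Grant, Init}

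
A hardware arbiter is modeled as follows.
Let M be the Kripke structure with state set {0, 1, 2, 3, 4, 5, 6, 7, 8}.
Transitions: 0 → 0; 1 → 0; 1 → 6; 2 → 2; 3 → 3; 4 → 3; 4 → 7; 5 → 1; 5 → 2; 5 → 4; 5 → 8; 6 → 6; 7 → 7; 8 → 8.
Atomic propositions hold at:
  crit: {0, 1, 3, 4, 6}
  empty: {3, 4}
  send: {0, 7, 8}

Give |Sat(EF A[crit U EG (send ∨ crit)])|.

8

Sat(send ∨ crit) = {0, 1, 3, 4, 6, 7, 8}
EG (send ∨ crit): greatest fixpoint, start Z0 = {0, 1, 3, 4, 6, 7, 8}, keep only states in Sat with some successor in Z. Already a fixed point.
Sat(EG (send ∨ crit)) = {0, 1, 3, 4, 6, 7, 8}
A[crit U EG (send ∨ crit)]: least fixpoint, start Z0 = Sat(EG (send ∨ crit)) = {0, 1, 3, 4, 6, 7, 8}, add states in Sat(crit) with every successor in Z. Already a fixed point.
Sat(A[crit U EG (send ∨ crit)]) = {0, 1, 3, 4, 6, 7, 8}
EF A[crit U EG (send ∨ crit)]: least fixpoint, start Z0 = {0, 1, 3, 4, 6, 7, 8}, add states with some successor in Z. Z1 = {0, 1, 3, 4, 5, 6, 7, 8}; fixed.
Sat(EF A[crit U EG (send ∨ crit)]) = {0, 1, 3, 4, 5, 6, 7, 8}
|Sat(EF A[crit U EG (send ∨ crit)])| = |{0, 1, 3, 4, 5, 6, 7, 8}| = 8.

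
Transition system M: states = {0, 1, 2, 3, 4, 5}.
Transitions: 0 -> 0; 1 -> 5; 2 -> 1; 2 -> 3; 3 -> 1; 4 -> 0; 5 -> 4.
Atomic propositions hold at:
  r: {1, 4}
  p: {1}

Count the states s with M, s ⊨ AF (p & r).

3

Sat(p & r) = {1}
AF (p & r): least fixpoint, start Z0 = {1}, add states with every successor in Z. Z1 = {1, 3}; Z2 = {1, 2, 3}; fixed.
Sat(AF (p & r)) = {1, 2, 3}
|Sat(AF (p & r))| = |{1, 2, 3}| = 3.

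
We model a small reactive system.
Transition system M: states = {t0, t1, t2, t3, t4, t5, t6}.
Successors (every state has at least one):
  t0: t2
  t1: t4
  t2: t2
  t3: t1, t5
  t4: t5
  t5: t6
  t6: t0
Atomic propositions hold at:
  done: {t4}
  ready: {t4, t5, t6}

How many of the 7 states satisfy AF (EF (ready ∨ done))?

5

Sat(ready ∨ done) = {t4, t5, t6}
EF (ready ∨ done): least fixpoint, start Z0 = {t4, t5, t6}, add states with some successor in Z. Z1 = {t1, t3, t4, t5, t6}; fixed.
Sat(EF (ready ∨ done)) = {t1, t3, t4, t5, t6}
AF (EF (ready ∨ done)): least fixpoint, start Z0 = {t1, t3, t4, t5, t6}, add states with every successor in Z. Already a fixed point.
Sat(AF (EF (ready ∨ done))) = {t1, t3, t4, t5, t6}
|Sat(AF (EF (ready ∨ done)))| = |{t1, t3, t4, t5, t6}| = 5.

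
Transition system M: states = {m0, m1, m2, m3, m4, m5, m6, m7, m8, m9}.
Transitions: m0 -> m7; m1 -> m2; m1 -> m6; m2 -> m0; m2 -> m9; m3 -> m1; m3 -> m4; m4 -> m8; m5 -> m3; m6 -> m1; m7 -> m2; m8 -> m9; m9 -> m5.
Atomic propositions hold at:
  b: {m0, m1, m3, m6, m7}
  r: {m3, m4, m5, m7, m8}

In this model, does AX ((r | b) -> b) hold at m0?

Yes

Sat(r | b) = {m0, m1, m3, m4, m5, m6, m7, m8}
Sat((r | b) -> b) = {m0, m1, m2, m3, m6, m7, m9}
Sat(AX ((r | b) -> b)) = {s : every successor in {m0, m1, m2, m3, m6, m7, m9}} = {m0, m1, m2, m5, m6, m7, m8}
m0 ∈ Sat(AX ((r | b) -> b)) = {m0, m1, m2, m5, m6, m7, m8}, so the formula holds at m0.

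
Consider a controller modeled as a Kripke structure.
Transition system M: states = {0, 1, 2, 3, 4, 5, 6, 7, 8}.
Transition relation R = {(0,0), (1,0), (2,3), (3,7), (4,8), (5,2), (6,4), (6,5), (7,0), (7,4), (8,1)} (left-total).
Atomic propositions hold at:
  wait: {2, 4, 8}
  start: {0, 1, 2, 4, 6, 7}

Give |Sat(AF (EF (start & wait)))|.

Sat(start & wait) = {2, 4}
EF (start & wait): least fixpoint, start Z0 = {2, 4}, add states with some successor in Z. Z1 = {2, 4, 5, 6, 7}; Z2 = {2, 3, 4, 5, 6, 7}; fixed.
Sat(EF (start & wait)) = {2, 3, 4, 5, 6, 7}
AF (EF (start & wait)): least fixpoint, start Z0 = {2, 3, 4, 5, 6, 7}, add states with every successor in Z. Already a fixed point.
Sat(AF (EF (start & wait))) = {2, 3, 4, 5, 6, 7}
|Sat(AF (EF (start & wait)))| = |{2, 3, 4, 5, 6, 7}| = 6.

6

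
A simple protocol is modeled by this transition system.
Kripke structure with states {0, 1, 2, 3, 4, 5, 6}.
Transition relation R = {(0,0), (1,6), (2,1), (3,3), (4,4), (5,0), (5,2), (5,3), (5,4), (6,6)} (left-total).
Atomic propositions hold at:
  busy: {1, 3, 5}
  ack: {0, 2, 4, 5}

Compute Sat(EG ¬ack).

Sat(¬ack) = {1, 3, 6}
EG ¬ack: greatest fixpoint, start Z0 = {1, 3, 6}, keep only states in Sat with some successor in Z. Already a fixed point.
Sat(EG ¬ack) = {1, 3, 6}

{1, 3, 6}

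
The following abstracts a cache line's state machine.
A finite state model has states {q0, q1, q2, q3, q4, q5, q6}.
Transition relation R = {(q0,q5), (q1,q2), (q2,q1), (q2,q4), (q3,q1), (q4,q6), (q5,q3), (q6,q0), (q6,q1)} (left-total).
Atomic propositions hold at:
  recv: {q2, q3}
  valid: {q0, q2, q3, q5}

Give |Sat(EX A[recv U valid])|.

A[recv U valid]: least fixpoint, start Z0 = Sat(valid) = {q0, q2, q3, q5}, add states in Sat(recv) with every successor in Z. Already a fixed point.
Sat(A[recv U valid]) = {q0, q2, q3, q5}
Sat(EX A[recv U valid]) = {s : some successor in {q0, q2, q3, q5}} = {q0, q1, q5, q6}
|Sat(EX A[recv U valid])| = |{q0, q1, q5, q6}| = 4.

4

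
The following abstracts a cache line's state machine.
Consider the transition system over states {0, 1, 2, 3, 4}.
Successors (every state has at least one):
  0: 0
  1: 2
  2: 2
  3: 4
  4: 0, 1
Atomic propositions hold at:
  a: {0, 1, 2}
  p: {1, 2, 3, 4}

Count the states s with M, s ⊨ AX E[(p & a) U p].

3

Sat(p & a) = {1, 2}
E[(p & a) U p]: least fixpoint, start Z0 = Sat(p) = {1, 2, 3, 4}, add states in Sat(p & a) with some successor in Z. Already a fixed point.
Sat(E[(p & a) U p]) = {1, 2, 3, 4}
Sat(AX E[(p & a) U p]) = {s : every successor in {1, 2, 3, 4}} = {1, 2, 3}
|Sat(AX E[(p & a) U p])| = |{1, 2, 3}| = 3.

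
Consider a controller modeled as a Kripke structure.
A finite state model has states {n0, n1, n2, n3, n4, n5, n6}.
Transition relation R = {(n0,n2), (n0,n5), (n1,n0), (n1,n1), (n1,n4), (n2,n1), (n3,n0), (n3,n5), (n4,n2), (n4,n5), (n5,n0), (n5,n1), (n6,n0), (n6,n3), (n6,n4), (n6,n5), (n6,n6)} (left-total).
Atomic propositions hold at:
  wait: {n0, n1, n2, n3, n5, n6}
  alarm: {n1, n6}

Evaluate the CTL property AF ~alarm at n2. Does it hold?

Yes

Sat(~alarm) = {n0, n2, n3, n4, n5}
AF ~alarm: least fixpoint, start Z0 = {n0, n2, n3, n4, n5}, add states with every successor in Z. Already a fixed point.
Sat(AF ~alarm) = {n0, n2, n3, n4, n5}
n2 ∈ Sat(AF ~alarm) = {n0, n2, n3, n4, n5}, so the formula holds at n2.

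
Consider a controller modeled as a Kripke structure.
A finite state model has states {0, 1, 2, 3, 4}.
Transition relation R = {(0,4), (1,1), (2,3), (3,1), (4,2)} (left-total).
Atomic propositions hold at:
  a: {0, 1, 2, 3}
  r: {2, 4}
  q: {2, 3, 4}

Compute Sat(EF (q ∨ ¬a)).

{0, 2, 3, 4}

Sat(¬a) = {4}
Sat(q ∨ ¬a) = {2, 3, 4}
EF (q ∨ ¬a): least fixpoint, start Z0 = {2, 3, 4}, add states with some successor in Z. Z1 = {0, 2, 3, 4}; fixed.
Sat(EF (q ∨ ¬a)) = {0, 2, 3, 4}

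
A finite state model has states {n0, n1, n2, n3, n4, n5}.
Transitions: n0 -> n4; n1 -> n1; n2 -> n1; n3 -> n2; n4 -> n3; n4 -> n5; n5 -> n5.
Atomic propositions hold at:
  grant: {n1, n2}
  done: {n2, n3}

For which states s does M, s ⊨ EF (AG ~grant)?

{n0, n4, n5}

Sat(~grant) = {n0, n3, n4, n5}
AG ~grant: greatest fixpoint, start Z0 = {n0, n3, n4, n5}, keep only states in Sat with every successor in Z. Z1 = {n0, n4, n5}; Z2 = {n0, n5}; Z3 = {n5}; fixed.
Sat(AG ~grant) = {n5}
EF (AG ~grant): least fixpoint, start Z0 = {n5}, add states with some successor in Z. Z1 = {n4, n5}; Z2 = {n0, n4, n5}; fixed.
Sat(EF (AG ~grant)) = {n0, n4, n5}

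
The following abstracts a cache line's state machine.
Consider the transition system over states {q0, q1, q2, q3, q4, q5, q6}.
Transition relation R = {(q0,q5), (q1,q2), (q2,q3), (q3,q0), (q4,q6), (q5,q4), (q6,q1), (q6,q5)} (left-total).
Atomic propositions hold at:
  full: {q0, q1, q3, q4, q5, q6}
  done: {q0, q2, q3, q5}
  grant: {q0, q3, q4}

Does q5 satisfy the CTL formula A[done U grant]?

Yes

A[done U grant]: least fixpoint, start Z0 = Sat(grant) = {q0, q3, q4}, add states in Sat(done) with every successor in Z. Z1 = {q0, q2, q3, q4, q5}; fixed.
Sat(A[done U grant]) = {q0, q2, q3, q4, q5}
q5 ∈ Sat(A[done U grant]) = {q0, q2, q3, q4, q5}, so the formula holds at q5.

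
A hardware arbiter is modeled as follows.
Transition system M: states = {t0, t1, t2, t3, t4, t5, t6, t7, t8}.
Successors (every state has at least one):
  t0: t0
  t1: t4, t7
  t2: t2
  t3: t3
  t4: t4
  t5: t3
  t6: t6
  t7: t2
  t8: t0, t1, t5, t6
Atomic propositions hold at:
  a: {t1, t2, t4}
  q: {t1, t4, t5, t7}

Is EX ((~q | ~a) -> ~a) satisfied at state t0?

Sat(~q) = {t0, t2, t3, t6, t8}
Sat(~a) = {t0, t3, t5, t6, t7, t8}
Sat(~q | ~a) = {t0, t2, t3, t5, t6, t7, t8}
Sat((~q | ~a) -> ~a) = {t0, t1, t3, t4, t5, t6, t7, t8}
Sat(EX ((~q | ~a) -> ~a)) = {s : some successor in {t0, t1, t3, t4, t5, t6, t7, t8}} = {t0, t1, t3, t4, t5, t6, t8}
t0 ∈ Sat(EX ((~q | ~a) -> ~a)) = {t0, t1, t3, t4, t5, t6, t8}, so the formula holds at t0.

Yes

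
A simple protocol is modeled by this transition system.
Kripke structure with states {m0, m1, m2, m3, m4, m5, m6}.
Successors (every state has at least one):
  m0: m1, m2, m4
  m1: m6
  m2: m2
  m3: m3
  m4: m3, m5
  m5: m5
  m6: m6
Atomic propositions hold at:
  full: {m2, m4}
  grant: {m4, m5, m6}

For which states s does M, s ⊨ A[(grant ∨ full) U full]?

Sat(grant ∨ full) = {m2, m4, m5, m6}
A[(grant ∨ full) U full]: least fixpoint, start Z0 = Sat(full) = {m2, m4}, add states in Sat(grant ∨ full) with every successor in Z. Already a fixed point.
Sat(A[(grant ∨ full) U full]) = {m2, m4}

{m2, m4}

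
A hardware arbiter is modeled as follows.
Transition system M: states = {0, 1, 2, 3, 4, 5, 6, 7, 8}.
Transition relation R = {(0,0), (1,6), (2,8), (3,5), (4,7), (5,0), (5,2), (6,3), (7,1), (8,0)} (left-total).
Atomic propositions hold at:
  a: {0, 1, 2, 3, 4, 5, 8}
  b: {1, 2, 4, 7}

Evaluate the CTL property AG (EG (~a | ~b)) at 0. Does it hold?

Yes

Sat(~a) = {6, 7}
Sat(~b) = {0, 3, 5, 6, 8}
Sat(~a | ~b) = {0, 3, 5, 6, 7, 8}
EG (~a | ~b): greatest fixpoint, start Z0 = {0, 3, 5, 6, 7, 8}, keep only states in Sat with some successor in Z. Z1 = {0, 3, 5, 6, 8}; fixed.
Sat(EG (~a | ~b)) = {0, 3, 5, 6, 8}
AG (EG (~a | ~b)): greatest fixpoint, start Z0 = {0, 3, 5, 6, 8}, keep only states in Sat with every successor in Z. Z1 = {0, 3, 6, 8}; Z2 = {0, 6, 8}; Z3 = {0, 8}; fixed.
Sat(AG (EG (~a | ~b))) = {0, 8}
0 ∈ Sat(AG (EG (~a | ~b))) = {0, 8}, so the formula holds at 0.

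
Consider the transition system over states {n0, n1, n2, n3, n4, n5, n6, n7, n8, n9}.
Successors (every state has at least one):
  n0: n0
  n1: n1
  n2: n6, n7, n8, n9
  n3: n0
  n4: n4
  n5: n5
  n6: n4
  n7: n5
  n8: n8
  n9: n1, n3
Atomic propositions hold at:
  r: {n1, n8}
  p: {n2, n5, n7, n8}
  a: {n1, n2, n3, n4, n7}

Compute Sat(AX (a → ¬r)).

Sat(¬r) = {n0, n2, n3, n4, n5, n6, n7, n9}
Sat(a → ¬r) = {n0, n2, n3, n4, n5, n6, n7, n8, n9}
Sat(AX (a → ¬r)) = {s : every successor in {n0, n2, n3, n4, n5, n6, n7, n8, n9}} = {n0, n2, n3, n4, n5, n6, n7, n8}

{n0, n2, n3, n4, n5, n6, n7, n8}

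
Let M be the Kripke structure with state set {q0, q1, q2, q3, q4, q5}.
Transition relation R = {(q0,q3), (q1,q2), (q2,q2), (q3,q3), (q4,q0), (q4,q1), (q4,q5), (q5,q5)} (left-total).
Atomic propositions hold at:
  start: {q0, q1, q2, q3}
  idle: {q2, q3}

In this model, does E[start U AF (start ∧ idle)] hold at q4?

Sat(start ∧ idle) = {q2, q3}
AF (start ∧ idle): least fixpoint, start Z0 = {q2, q3}, add states with every successor in Z. Z1 = {q0, q1, q2, q3}; fixed.
Sat(AF (start ∧ idle)) = {q0, q1, q2, q3}
E[start U AF (start ∧ idle)]: least fixpoint, start Z0 = Sat(AF (start ∧ idle)) = {q0, q1, q2, q3}, add states in Sat(start) with some successor in Z. Already a fixed point.
Sat(E[start U AF (start ∧ idle)]) = {q0, q1, q2, q3}
q4 ∉ Sat(E[start U AF (start ∧ idle)]) = {q0, q1, q2, q3}, so the formula does not hold at q4.

No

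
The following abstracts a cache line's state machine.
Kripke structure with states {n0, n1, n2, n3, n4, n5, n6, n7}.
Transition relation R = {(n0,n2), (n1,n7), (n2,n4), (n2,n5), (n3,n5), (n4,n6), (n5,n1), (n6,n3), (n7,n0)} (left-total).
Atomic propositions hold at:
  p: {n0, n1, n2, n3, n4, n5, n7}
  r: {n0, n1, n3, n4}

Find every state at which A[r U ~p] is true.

Sat(~p) = {n6}
A[r U ~p]: least fixpoint, start Z0 = Sat(~p) = {n6}, add states in Sat(r) with every successor in Z. Z1 = {n4, n6}; fixed.
Sat(A[r U ~p]) = {n4, n6}

{n4, n6}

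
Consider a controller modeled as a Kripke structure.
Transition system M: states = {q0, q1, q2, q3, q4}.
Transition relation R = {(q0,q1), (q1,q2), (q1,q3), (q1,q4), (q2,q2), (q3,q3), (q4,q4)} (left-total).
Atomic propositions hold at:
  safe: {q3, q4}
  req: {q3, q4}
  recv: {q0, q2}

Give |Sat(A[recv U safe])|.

2

A[recv U safe]: least fixpoint, start Z0 = Sat(safe) = {q3, q4}, add states in Sat(recv) with every successor in Z. Already a fixed point.
Sat(A[recv U safe]) = {q3, q4}
|Sat(A[recv U safe])| = |{q3, q4}| = 2.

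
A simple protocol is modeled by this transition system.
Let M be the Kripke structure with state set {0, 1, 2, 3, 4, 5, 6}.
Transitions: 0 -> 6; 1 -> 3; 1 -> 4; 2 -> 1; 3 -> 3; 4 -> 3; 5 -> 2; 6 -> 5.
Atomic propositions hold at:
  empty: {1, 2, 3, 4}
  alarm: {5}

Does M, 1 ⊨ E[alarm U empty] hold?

E[alarm U empty]: least fixpoint, start Z0 = Sat(empty) = {1, 2, 3, 4}, add states in Sat(alarm) with some successor in Z. Z1 = {1, 2, 3, 4, 5}; fixed.
Sat(E[alarm U empty]) = {1, 2, 3, 4, 5}
1 ∈ Sat(E[alarm U empty]) = {1, 2, 3, 4, 5}, so the formula holds at 1.

Yes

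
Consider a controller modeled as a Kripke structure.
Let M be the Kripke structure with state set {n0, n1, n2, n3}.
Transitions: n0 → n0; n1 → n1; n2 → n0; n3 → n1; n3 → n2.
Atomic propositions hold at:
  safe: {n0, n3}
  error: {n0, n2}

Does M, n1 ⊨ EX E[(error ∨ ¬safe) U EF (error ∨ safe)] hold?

No

Sat(¬safe) = {n1, n2}
Sat(error ∨ ¬safe) = {n0, n1, n2}
Sat(error ∨ safe) = {n0, n2, n3}
EF (error ∨ safe): least fixpoint, start Z0 = {n0, n2, n3}, add states with some successor in Z. Already a fixed point.
Sat(EF (error ∨ safe)) = {n0, n2, n3}
E[(error ∨ ¬safe) U EF (error ∨ safe)]: least fixpoint, start Z0 = Sat(EF (error ∨ safe)) = {n0, n2, n3}, add states in Sat(error ∨ ¬safe) with some successor in Z. Already a fixed point.
Sat(E[(error ∨ ¬safe) U EF (error ∨ safe)]) = {n0, n2, n3}
Sat(EX E[(error ∨ ¬safe) U EF (error ∨ safe)]) = {s : some successor in {n0, n2, n3}} = {n0, n2, n3}
n1 ∉ Sat(EX E[(error ∨ ¬safe) U EF (error ∨ safe)]) = {n0, n2, n3}, so the formula does not hold at n1.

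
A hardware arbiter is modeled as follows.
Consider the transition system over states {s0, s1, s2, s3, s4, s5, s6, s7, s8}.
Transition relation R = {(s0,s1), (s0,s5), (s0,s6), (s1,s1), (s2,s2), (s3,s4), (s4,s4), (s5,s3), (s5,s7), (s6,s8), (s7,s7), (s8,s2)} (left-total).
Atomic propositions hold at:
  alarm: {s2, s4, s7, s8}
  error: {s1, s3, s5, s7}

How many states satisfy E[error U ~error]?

Sat(~error) = {s0, s2, s4, s6, s8}
E[error U ~error]: least fixpoint, start Z0 = Sat(~error) = {s0, s2, s4, s6, s8}, add states in Sat(error) with some successor in Z. Z1 = {s0, s2, s3, s4, s6, s8}; Z2 = {s0, s2, s3, s4, s5, s6, s8}; fixed.
Sat(E[error U ~error]) = {s0, s2, s3, s4, s5, s6, s8}
|Sat(E[error U ~error])| = |{s0, s2, s3, s4, s5, s6, s8}| = 7.

7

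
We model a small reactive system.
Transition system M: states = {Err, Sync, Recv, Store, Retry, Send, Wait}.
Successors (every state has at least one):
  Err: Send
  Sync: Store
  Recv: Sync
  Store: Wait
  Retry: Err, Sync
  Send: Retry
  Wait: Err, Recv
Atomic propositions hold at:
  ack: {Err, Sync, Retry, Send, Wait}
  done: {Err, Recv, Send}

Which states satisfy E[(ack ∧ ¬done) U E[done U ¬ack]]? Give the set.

Sat(¬done) = {Sync, Store, Retry, Wait}
Sat(ack ∧ ¬done) = {Sync, Retry, Wait}
Sat(¬ack) = {Recv, Store}
E[done U ¬ack]: least fixpoint, start Z0 = Sat(¬ack) = {Recv, Store}, add states in Sat(done) with some successor in Z. Already a fixed point.
Sat(E[done U ¬ack]) = {Recv, Store}
E[(ack ∧ ¬done) U E[done U ¬ack]]: least fixpoint, start Z0 = Sat(E[done U ¬ack]) = {Recv, Store}, add states in Sat(ack ∧ ¬done) with some successor in Z. Z1 = {Sync, Recv, Store, Wait}; Z2 = {Sync, Recv, Store, Retry, Wait}; fixed.
Sat(E[(ack ∧ ¬done) U E[done U ¬ack]]) = {Sync, Recv, Store, Retry, Wait}

{Sync, Recv, Store, Retry, Wait}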